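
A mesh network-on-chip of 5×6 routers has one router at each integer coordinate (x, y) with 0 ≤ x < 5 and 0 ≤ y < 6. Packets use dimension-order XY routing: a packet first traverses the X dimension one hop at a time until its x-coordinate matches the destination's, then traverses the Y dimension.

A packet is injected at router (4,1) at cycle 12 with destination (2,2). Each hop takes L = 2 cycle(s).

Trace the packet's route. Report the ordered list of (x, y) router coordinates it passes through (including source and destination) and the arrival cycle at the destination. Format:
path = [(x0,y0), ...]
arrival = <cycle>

path = [(4,1), (3,1), (2,1), (2,2)]
arrival = 18

#0 — 4,1 | c12
#1 — 3,1 | c14 | W
#2 — 2,1 | c16 | W
#3 — 2,2 | c18 | N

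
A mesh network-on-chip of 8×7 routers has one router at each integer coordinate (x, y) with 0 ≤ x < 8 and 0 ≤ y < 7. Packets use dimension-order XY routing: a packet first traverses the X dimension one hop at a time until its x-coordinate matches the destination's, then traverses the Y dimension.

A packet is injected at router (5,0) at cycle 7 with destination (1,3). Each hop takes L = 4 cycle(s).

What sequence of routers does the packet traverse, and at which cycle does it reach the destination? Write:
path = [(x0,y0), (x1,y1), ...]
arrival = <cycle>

  0. router=(5,0) cycle=7 (inject)
  1. router=(4,0) cycle=11 dir=W
  2. router=(3,0) cycle=15 dir=W
  3. router=(2,0) cycle=19 dir=W
  4. router=(1,0) cycle=23 dir=W
  5. router=(1,1) cycle=27 dir=N
  6. router=(1,2) cycle=31 dir=N
  7. router=(1,3) cycle=35 dir=N

path = [(5,0), (4,0), (3,0), (2,0), (1,0), (1,1), (1,2), (1,3)]
arrival = 35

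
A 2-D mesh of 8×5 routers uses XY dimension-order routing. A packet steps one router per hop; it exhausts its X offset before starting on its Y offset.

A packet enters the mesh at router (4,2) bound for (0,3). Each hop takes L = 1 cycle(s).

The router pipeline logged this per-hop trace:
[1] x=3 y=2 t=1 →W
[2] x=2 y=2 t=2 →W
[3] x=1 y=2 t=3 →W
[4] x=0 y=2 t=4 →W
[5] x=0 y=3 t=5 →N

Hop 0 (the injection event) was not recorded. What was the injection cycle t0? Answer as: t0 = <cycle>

t0 = 0

At hop 1 the cycle is 1; in general cyc_k = t0 + kL.
So t0 = 1 − 1·1 = 0.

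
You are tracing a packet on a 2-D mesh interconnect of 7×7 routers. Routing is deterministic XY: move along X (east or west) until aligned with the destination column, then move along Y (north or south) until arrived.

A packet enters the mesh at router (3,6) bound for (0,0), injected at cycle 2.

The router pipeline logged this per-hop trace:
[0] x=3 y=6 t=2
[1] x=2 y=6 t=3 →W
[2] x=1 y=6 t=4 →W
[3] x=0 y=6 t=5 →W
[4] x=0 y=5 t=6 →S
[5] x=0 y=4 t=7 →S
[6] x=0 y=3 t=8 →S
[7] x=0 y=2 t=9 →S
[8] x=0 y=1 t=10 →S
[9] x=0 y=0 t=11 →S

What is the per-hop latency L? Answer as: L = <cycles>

L = 1

Δcyc across hop 0→1: 3 − 2 = 1.
Each hop adds L, hence L = 1.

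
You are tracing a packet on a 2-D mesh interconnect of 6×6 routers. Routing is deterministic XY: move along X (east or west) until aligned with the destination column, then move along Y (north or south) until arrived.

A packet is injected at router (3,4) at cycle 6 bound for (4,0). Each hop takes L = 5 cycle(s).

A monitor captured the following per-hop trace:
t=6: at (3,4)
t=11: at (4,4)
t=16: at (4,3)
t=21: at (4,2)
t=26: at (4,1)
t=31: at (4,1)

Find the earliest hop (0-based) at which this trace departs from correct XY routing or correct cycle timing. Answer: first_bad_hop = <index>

[1] (+1,+0) / 5c ⇒ ok
[2] (+0,-1) / 5c ⇒ ok
[3] (+0,-1) / 5c ⇒ ok
[4] (+0,-1) / 5c ⇒ ok
[5] (+0,+0) / 5c ⇒ BAD: non-unit step

first_bad_hop = 5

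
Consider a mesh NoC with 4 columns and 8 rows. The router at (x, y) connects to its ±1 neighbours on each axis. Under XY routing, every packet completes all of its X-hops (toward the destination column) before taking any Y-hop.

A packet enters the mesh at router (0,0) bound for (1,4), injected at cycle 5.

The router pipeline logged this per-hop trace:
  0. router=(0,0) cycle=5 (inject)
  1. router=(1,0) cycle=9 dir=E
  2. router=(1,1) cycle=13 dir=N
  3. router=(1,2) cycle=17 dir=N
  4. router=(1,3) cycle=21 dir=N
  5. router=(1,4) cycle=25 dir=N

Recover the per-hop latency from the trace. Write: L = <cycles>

Δcyc across hop 0→1: 9 − 5 = 4.
One hop costs L cycles, so L = 4.

L = 4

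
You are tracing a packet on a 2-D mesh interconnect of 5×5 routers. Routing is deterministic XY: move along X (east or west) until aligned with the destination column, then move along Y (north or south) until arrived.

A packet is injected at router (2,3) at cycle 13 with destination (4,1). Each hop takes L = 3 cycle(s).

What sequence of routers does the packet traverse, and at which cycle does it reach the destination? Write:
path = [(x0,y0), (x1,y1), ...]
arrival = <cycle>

path = [(2,3), (3,3), (4,3), (4,2), (4,1)]
arrival = 25

src (2,3)  cyc=13
E→(3,3)  cyc=16
E→(4,3)  cyc=19
S→(4,2)  cyc=22
S→(4,1)  cyc=25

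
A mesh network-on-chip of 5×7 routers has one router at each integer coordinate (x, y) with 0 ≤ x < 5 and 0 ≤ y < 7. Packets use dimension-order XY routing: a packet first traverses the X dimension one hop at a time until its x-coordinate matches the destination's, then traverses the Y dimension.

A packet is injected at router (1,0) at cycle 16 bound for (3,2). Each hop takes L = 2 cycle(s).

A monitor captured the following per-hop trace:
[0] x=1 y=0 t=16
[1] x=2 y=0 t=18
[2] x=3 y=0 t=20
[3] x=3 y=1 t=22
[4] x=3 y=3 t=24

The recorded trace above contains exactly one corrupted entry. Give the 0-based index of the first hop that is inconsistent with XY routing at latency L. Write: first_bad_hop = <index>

[1] (+1,+0) / 2c ⇒ ok
[2] (+1,+0) / 2c ⇒ ok
[3] (+0,+1) / 2c ⇒ ok
[4] (+0,+2) / 2c ⇒ BAD: non-unit step

first_bad_hop = 4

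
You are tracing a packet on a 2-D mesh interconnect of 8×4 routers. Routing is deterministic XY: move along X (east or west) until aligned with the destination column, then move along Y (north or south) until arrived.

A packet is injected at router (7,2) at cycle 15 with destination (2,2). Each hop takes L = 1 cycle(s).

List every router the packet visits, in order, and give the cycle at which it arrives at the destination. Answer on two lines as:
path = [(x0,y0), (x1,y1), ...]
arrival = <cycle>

[0] x=7 y=2 t=15
[1] x=6 y=2 t=16 →W
[2] x=5 y=2 t=17 →W
[3] x=4 y=2 t=18 →W
[4] x=3 y=2 t=19 →W
[5] x=2 y=2 t=20 →W

path = [(7,2), (6,2), (5,2), (4,2), (3,2), (2,2)]
arrival = 20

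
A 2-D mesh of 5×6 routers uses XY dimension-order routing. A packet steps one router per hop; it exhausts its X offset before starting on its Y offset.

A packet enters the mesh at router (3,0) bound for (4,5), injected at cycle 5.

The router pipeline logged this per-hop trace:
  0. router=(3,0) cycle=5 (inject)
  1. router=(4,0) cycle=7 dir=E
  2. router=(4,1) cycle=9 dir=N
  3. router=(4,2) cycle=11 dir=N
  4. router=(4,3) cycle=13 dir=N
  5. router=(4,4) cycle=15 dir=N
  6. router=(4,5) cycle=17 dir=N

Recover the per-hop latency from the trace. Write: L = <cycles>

From hop 0 (5) to hop 1 (7): +2 cycles.
Each hop adds L, hence L = 2.

L = 2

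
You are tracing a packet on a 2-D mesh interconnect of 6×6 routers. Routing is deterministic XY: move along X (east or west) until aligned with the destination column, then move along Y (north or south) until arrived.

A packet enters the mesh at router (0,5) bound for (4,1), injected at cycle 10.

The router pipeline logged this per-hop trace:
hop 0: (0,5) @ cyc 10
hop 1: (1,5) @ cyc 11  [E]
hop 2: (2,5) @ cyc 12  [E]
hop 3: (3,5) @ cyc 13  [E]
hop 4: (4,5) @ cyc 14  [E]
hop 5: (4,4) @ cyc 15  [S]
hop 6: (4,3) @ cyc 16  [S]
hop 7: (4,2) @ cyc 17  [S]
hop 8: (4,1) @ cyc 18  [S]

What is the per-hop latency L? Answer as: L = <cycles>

L = 1

From hop 0 (10) to hop 1 (11): +1 cycles.
One hop costs L cycles, so L = 1.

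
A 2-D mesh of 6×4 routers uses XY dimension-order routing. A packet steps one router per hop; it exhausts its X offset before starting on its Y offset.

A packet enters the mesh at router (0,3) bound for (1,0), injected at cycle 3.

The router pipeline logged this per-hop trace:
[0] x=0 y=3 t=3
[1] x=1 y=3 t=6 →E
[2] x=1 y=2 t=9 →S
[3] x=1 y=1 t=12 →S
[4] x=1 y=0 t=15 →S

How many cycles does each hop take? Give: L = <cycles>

L = 3

From hop 0 (3) to hop 1 (6): +3 cycles.
One hop costs L cycles, so L = 3.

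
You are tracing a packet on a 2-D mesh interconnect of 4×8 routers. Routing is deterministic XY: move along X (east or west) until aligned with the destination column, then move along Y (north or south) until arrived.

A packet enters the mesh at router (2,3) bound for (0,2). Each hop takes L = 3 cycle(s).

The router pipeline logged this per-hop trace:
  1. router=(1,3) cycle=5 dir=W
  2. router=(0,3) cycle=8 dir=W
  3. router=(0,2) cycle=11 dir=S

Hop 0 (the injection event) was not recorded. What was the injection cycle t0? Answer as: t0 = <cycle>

The first recorded entry is hop 1 at cycle 5.
t0 = cyc[1] − L = 5 − 3 = 2.

t0 = 2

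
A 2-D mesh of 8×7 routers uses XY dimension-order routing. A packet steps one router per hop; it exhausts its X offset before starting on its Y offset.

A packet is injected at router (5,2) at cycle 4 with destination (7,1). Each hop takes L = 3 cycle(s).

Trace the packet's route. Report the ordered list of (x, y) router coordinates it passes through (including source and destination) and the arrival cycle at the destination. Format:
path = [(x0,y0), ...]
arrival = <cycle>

[0] x=5 y=2 t=4
[1] x=6 y=2 t=7 →E
[2] x=7 y=2 t=10 →E
[3] x=7 y=1 t=13 →S

path = [(5,2), (6,2), (7,2), (7,1)]
arrival = 13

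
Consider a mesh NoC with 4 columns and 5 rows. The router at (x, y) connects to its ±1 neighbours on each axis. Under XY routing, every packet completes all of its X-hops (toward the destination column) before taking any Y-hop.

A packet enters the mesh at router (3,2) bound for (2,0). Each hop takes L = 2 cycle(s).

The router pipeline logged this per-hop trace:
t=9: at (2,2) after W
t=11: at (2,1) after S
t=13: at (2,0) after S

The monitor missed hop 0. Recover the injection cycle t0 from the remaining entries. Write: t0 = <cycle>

Hop 1 reached at cycle 9; hop k is at t0 + k·L.
Therefore t0 = 9 − L = 7.

t0 = 7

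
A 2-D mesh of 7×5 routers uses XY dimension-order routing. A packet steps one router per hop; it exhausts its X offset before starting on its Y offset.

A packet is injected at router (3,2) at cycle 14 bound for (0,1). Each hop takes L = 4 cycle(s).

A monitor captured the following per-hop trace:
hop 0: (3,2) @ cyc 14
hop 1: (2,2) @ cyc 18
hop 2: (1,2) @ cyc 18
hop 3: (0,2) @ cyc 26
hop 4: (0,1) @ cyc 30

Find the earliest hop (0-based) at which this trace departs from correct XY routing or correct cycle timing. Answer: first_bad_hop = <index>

first_bad_hop = 2

  1: Δx=-1 Δy=+0 Δt=4 [ok]
  2: Δx=-1 Δy=+0 Δt=0 [BAD: Δcyc=0≠L]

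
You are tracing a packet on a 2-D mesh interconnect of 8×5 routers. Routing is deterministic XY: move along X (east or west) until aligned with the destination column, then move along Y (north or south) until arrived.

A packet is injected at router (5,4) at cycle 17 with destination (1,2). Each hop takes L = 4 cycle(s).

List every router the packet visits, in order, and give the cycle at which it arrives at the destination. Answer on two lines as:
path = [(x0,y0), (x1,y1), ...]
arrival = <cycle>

t=17: at (5,4)
t=21: at (4,4) after W
t=25: at (3,4) after W
t=29: at (2,4) after W
t=33: at (1,4) after W
t=37: at (1,3) after S
t=41: at (1,2) after S

path = [(5,4), (4,4), (3,4), (2,4), (1,4), (1,3), (1,2)]
arrival = 41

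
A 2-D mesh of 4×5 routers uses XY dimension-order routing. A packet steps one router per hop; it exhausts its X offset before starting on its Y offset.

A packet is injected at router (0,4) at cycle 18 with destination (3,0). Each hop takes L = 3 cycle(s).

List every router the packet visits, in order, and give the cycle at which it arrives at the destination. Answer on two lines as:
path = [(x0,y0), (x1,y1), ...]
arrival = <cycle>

path = [(0,4), (1,4), (2,4), (3,4), (3,3), (3,2), (3,1), (3,0)]
arrival = 39

hop 0: (0,4) @ cyc 18
hop 1: (1,4) @ cyc 21  [E]
hop 2: (2,4) @ cyc 24  [E]
hop 3: (3,4) @ cyc 27  [E]
hop 4: (3,3) @ cyc 30  [S]
hop 5: (3,2) @ cyc 33  [S]
hop 6: (3,1) @ cyc 36  [S]
hop 7: (3,0) @ cyc 39  [S]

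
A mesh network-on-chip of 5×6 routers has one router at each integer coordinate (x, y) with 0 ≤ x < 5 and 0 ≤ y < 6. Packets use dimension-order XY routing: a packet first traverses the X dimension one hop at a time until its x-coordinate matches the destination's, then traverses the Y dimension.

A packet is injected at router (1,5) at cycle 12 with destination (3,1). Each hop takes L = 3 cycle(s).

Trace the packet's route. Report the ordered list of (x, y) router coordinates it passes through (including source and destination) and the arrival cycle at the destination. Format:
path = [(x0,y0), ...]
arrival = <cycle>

#0 — 1,5 | c12
#1 — 2,5 | c15 | E
#2 — 3,5 | c18 | E
#3 — 3,4 | c21 | S
#4 — 3,3 | c24 | S
#5 — 3,2 | c27 | S
#6 — 3,1 | c30 | S

path = [(1,5), (2,5), (3,5), (3,4), (3,3), (3,2), (3,1)]
arrival = 30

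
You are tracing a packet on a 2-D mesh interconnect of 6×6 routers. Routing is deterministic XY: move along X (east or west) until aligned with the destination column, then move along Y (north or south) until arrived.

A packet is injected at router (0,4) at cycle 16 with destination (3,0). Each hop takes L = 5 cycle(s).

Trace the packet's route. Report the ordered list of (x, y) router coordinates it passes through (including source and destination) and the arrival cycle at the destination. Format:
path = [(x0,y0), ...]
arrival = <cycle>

[0] x=0 y=4 t=16
[1] x=1 y=4 t=21 →E
[2] x=2 y=4 t=26 →E
[3] x=3 y=4 t=31 →E
[4] x=3 y=3 t=36 →S
[5] x=3 y=2 t=41 →S
[6] x=3 y=1 t=46 →S
[7] x=3 y=0 t=51 →S

path = [(0,4), (1,4), (2,4), (3,4), (3,3), (3,2), (3,1), (3,0)]
arrival = 51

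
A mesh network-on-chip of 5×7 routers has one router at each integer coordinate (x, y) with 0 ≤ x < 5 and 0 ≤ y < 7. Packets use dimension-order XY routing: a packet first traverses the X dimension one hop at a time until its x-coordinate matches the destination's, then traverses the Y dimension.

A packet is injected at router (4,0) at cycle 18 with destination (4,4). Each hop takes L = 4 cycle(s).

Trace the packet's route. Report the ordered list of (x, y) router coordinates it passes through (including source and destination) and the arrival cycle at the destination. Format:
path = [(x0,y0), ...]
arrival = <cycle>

#0 — 4,0 | c18
#1 — 4,1 | c22 | N
#2 — 4,2 | c26 | N
#3 — 4,3 | c30 | N
#4 — 4,4 | c34 | N

path = [(4,0), (4,1), (4,2), (4,3), (4,4)]
arrival = 34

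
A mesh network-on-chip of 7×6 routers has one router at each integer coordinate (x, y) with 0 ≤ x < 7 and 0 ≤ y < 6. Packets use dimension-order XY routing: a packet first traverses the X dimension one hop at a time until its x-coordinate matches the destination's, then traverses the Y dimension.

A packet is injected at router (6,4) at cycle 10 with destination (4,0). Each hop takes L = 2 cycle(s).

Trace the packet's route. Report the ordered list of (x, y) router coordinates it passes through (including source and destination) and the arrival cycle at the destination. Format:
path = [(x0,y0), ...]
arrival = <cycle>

path = [(6,4), (5,4), (4,4), (4,3), (4,2), (4,1), (4,0)]
arrival = 22

src (6,4)  cyc=10
W→(5,4)  cyc=12
W→(4,4)  cyc=14
S→(4,3)  cyc=16
S→(4,2)  cyc=18
S→(4,1)  cyc=20
S→(4,0)  cyc=22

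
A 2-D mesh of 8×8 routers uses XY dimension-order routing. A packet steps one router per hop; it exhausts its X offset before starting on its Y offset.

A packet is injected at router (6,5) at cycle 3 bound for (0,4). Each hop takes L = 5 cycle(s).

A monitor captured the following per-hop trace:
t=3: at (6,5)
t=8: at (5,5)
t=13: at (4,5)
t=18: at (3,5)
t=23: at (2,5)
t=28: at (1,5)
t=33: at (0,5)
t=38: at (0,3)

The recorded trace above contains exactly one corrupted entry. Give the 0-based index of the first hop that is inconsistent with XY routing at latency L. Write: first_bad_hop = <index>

first_bad_hop = 7

  1: Δx=-1 Δy=+0 Δt=5 [ok]
  2: Δx=-1 Δy=+0 Δt=5 [ok]
  3: Δx=-1 Δy=+0 Δt=5 [ok]
  4: Δx=-1 Δy=+0 Δt=5 [ok]
  5: Δx=-1 Δy=+0 Δt=5 [ok]
  6: Δx=-1 Δy=+0 Δt=5 [ok]
  7: Δx=+0 Δy=-2 Δt=5 [BAD: non-unit step]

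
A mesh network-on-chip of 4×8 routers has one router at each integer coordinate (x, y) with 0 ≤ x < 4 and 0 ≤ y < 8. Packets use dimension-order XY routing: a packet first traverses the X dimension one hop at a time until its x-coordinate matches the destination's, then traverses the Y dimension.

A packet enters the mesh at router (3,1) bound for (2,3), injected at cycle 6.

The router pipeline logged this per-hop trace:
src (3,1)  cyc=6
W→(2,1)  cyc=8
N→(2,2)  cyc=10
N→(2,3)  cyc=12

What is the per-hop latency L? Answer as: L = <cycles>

L = 2

Δcyc across hop 0→1: 8 − 6 = 2.
One hop costs L cycles, so L = 2.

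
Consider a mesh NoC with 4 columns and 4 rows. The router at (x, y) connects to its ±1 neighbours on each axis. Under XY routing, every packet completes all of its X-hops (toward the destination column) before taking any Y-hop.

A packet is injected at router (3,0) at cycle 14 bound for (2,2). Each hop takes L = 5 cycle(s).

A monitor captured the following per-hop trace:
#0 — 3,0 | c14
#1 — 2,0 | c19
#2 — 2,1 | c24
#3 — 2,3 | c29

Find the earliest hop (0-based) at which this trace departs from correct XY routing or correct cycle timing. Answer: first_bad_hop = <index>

hop 1: step (-1,+0), +5 cyc — ok
hop 2: step (+0,+1), +5 cyc — ok
hop 3: step (+0,+2), +5 cyc — BAD: non-unit step

first_bad_hop = 3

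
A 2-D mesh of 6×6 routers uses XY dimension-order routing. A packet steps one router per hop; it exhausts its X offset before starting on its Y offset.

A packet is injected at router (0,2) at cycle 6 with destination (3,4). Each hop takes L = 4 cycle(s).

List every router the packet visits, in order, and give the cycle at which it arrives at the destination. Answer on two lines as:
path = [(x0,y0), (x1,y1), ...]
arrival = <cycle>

path = [(0,2), (1,2), (2,2), (3,2), (3,3), (3,4)]
arrival = 26

  0. router=(0,2) cycle=6 (inject)
  1. router=(1,2) cycle=10 dir=E
  2. router=(2,2) cycle=14 dir=E
  3. router=(3,2) cycle=18 dir=E
  4. router=(3,3) cycle=22 dir=N
  5. router=(3,4) cycle=26 dir=N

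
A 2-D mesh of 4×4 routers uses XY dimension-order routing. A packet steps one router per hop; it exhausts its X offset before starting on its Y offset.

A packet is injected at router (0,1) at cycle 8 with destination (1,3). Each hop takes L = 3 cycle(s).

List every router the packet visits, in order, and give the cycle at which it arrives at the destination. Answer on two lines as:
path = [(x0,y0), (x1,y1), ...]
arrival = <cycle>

#0 — 0,1 | c8
#1 — 1,1 | c11 | E
#2 — 1,2 | c14 | N
#3 — 1,3 | c17 | N

path = [(0,1), (1,1), (1,2), (1,3)]
arrival = 17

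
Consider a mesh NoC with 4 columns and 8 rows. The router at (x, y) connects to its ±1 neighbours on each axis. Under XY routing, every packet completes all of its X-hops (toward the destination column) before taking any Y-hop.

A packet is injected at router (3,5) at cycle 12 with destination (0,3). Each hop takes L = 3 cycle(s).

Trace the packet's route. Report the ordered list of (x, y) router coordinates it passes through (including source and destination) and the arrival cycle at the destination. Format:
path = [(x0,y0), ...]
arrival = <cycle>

src (3,5)  cyc=12
W→(2,5)  cyc=15
W→(1,5)  cyc=18
W→(0,5)  cyc=21
S→(0,4)  cyc=24
S→(0,3)  cyc=27

path = [(3,5), (2,5), (1,5), (0,5), (0,4), (0,3)]
arrival = 27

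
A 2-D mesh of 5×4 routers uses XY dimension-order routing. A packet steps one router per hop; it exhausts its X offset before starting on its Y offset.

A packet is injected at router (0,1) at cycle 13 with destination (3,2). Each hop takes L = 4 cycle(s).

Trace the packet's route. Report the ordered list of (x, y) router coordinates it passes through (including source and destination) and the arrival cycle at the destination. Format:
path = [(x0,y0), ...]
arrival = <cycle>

path = [(0,1), (1,1), (2,1), (3,1), (3,2)]
arrival = 29

hop 0: (0,1) @ cyc 13
hop 1: (1,1) @ cyc 17  [E]
hop 2: (2,1) @ cyc 21  [E]
hop 3: (3,1) @ cyc 25  [E]
hop 4: (3,2) @ cyc 29  [N]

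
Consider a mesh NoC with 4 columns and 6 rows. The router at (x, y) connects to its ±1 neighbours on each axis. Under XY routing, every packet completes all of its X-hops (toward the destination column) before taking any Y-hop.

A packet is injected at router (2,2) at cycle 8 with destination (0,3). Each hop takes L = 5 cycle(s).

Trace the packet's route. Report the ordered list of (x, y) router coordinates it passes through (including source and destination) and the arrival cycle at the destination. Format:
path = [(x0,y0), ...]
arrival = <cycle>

src (2,2)  cyc=8
W→(1,2)  cyc=13
W→(0,2)  cyc=18
N→(0,3)  cyc=23

path = [(2,2), (1,2), (0,2), (0,3)]
arrival = 23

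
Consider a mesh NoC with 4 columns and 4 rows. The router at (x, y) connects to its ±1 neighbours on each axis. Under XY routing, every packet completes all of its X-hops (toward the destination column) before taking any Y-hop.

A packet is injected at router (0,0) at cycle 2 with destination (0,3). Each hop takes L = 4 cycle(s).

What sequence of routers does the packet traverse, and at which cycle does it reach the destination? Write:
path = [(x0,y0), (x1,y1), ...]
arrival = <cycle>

path = [(0,0), (0,1), (0,2), (0,3)]
arrival = 14

src (0,0)  cyc=2
N→(0,1)  cyc=6
N→(0,2)  cyc=10
N→(0,3)  cyc=14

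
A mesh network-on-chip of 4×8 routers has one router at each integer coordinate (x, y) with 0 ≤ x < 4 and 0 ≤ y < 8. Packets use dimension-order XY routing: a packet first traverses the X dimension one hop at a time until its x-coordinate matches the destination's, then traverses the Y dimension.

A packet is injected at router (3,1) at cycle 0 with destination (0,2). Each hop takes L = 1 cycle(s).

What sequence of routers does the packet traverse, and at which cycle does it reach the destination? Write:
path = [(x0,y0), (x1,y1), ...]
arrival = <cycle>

path = [(3,1), (2,1), (1,1), (0,1), (0,2)]
arrival = 4

  0. router=(3,1) cycle=0 (inject)
  1. router=(2,1) cycle=1 dir=W
  2. router=(1,1) cycle=2 dir=W
  3. router=(0,1) cycle=3 dir=W
  4. router=(0,2) cycle=4 dir=N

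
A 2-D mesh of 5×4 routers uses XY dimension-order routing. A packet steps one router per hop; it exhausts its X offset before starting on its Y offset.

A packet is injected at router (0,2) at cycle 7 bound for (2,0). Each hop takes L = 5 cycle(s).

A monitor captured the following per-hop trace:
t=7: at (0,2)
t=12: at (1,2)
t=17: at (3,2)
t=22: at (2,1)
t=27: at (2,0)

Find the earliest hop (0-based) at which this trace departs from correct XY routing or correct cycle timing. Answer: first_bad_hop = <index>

  1: Δx=+1 Δy=+0 Δt=5 [ok]
  2: Δx=+2 Δy=+0 Δt=5 [BAD: non-unit step]

first_bad_hop = 2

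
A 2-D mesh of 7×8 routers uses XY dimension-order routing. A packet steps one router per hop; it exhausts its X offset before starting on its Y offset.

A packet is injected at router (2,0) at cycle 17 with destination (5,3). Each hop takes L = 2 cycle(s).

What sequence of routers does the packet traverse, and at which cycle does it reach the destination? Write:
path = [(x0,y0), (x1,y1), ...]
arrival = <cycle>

  0. router=(2,0) cycle=17 (inject)
  1. router=(3,0) cycle=19 dir=E
  2. router=(4,0) cycle=21 dir=E
  3. router=(5,0) cycle=23 dir=E
  4. router=(5,1) cycle=25 dir=N
  5. router=(5,2) cycle=27 dir=N
  6. router=(5,3) cycle=29 dir=N

path = [(2,0), (3,0), (4,0), (5,0), (5,1), (5,2), (5,3)]
arrival = 29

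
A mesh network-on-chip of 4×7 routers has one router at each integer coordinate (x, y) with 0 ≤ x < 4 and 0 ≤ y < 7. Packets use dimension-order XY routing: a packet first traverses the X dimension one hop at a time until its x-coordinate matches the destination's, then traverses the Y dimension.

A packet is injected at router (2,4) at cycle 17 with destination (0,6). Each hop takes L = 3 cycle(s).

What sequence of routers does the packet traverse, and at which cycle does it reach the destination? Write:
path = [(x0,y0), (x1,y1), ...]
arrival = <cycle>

path = [(2,4), (1,4), (0,4), (0,5), (0,6)]
arrival = 29

t=17: at (2,4)
t=20: at (1,4) after W
t=23: at (0,4) after W
t=26: at (0,5) after N
t=29: at (0,6) after N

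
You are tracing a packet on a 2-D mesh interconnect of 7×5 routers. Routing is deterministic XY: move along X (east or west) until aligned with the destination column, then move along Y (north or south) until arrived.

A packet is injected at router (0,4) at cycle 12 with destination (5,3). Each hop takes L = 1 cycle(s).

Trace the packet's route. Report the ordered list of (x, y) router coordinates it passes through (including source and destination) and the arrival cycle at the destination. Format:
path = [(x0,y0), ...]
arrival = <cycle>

path = [(0,4), (1,4), (2,4), (3,4), (4,4), (5,4), (5,3)]
arrival = 18

  0. router=(0,4) cycle=12 (inject)
  1. router=(1,4) cycle=13 dir=E
  2. router=(2,4) cycle=14 dir=E
  3. router=(3,4) cycle=15 dir=E
  4. router=(4,4) cycle=16 dir=E
  5. router=(5,4) cycle=17 dir=E
  6. router=(5,3) cycle=18 dir=S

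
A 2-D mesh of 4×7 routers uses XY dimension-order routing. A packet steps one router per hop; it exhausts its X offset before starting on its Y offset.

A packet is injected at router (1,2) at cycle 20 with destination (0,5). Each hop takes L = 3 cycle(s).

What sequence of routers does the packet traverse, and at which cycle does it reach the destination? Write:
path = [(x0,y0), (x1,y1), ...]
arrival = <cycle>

path = [(1,2), (0,2), (0,3), (0,4), (0,5)]
arrival = 32

src (1,2)  cyc=20
W→(0,2)  cyc=23
N→(0,3)  cyc=26
N→(0,4)  cyc=29
N→(0,5)  cyc=32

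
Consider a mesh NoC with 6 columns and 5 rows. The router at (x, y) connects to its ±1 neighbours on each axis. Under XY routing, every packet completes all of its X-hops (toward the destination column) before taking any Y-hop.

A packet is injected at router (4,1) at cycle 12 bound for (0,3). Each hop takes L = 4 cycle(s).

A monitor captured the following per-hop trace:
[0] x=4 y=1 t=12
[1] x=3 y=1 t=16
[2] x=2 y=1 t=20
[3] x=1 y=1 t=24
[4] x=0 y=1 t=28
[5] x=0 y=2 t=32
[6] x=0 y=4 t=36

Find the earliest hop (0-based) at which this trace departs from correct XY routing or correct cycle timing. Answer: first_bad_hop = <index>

first_bad_hop = 6

  1: Δx=-1 Δy=+0 Δt=4 [ok]
  2: Δx=-1 Δy=+0 Δt=4 [ok]
  3: Δx=-1 Δy=+0 Δt=4 [ok]
  4: Δx=-1 Δy=+0 Δt=4 [ok]
  5: Δx=+0 Δy=+1 Δt=4 [ok]
  6: Δx=+0 Δy=+2 Δt=4 [BAD: non-unit step]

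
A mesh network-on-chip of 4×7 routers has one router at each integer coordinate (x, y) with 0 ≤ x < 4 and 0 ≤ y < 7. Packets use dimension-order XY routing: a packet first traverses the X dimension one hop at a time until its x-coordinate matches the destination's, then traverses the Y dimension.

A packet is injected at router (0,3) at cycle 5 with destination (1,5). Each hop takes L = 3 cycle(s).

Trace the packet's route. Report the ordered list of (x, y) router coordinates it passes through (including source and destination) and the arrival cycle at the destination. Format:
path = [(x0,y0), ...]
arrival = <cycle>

t=5: at (0,3)
t=8: at (1,3) after E
t=11: at (1,4) after N
t=14: at (1,5) after N

path = [(0,3), (1,3), (1,4), (1,5)]
arrival = 14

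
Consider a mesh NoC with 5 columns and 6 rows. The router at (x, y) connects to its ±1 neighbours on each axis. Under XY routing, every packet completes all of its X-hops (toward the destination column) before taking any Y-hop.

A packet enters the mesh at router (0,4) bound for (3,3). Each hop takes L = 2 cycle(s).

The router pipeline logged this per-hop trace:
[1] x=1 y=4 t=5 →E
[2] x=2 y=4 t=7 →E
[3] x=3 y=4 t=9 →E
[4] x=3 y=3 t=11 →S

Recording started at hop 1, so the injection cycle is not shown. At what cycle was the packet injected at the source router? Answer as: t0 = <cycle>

cyc[1] = 5 and cyc[k] = t0 + k·L for every k.
So t0 = 5 − 1·2 = 3.

t0 = 3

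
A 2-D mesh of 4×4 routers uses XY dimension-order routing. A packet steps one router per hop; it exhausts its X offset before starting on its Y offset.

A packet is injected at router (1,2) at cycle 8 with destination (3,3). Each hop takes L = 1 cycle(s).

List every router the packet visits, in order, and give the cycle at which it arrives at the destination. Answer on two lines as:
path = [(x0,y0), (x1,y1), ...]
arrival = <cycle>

path = [(1,2), (2,2), (3,2), (3,3)]
arrival = 11

  0. router=(1,2) cycle=8 (inject)
  1. router=(2,2) cycle=9 dir=E
  2. router=(3,2) cycle=10 dir=E
  3. router=(3,3) cycle=11 dir=N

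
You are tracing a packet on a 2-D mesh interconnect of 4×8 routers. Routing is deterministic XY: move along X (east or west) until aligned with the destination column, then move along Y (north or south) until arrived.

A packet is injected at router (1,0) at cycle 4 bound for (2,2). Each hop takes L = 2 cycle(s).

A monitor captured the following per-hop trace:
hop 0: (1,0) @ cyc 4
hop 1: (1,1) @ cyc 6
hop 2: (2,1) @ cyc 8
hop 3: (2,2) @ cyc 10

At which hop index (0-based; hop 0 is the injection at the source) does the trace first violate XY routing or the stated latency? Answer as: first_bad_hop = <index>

  1: Δx=+0 Δy=+1 Δt=2 [BAD: Y-move but x=1≠2]

first_bad_hop = 1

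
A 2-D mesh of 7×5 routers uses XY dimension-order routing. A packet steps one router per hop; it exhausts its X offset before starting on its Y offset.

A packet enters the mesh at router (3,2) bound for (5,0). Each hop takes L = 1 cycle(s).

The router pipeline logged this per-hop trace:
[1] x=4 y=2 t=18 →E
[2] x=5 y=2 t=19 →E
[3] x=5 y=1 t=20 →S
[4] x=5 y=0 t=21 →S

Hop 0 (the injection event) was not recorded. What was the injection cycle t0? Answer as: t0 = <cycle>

t0 = 17

Hop 1 reached at cycle 18; hop k is at t0 + k·L.
So t0 = 18 − 1·1 = 17.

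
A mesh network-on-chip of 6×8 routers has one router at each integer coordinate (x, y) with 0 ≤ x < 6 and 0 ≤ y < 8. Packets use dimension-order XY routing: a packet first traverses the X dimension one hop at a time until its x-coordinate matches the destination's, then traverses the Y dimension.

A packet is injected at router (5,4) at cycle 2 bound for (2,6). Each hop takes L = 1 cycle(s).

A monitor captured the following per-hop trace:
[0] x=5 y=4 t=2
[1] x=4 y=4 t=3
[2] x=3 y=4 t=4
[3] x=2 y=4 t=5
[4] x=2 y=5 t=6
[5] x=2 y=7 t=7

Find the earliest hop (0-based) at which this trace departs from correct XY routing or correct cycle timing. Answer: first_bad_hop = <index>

first_bad_hop = 5

check 1→ d=(-1,0) cyc+1: ok
check 2→ d=(-1,0) cyc+1: ok
check 3→ d=(-1,0) cyc+1: ok
check 4→ d=(0,1) cyc+1: ok
check 5→ d=(0,2) cyc+1: BAD: non-unit step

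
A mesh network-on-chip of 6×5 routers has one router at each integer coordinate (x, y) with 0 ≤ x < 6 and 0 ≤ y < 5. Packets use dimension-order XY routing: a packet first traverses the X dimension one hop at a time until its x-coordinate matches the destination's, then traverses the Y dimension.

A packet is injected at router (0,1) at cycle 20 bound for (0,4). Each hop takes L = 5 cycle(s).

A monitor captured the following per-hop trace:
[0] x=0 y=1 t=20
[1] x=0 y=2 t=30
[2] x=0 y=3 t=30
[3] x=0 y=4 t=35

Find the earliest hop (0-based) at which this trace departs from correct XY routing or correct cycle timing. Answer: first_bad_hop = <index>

first_bad_hop = 1

check 1→ d=(0,1) cyc+10: BAD: Δcyc=10≠L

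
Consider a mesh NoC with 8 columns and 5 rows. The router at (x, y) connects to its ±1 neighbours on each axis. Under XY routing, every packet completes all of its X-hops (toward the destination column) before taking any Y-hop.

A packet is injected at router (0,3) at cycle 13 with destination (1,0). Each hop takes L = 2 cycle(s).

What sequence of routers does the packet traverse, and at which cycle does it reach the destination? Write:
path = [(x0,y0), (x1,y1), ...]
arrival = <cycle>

path = [(0,3), (1,3), (1,2), (1,1), (1,0)]
arrival = 21

src (0,3)  cyc=13
E→(1,3)  cyc=15
S→(1,2)  cyc=17
S→(1,1)  cyc=19
S→(1,0)  cyc=21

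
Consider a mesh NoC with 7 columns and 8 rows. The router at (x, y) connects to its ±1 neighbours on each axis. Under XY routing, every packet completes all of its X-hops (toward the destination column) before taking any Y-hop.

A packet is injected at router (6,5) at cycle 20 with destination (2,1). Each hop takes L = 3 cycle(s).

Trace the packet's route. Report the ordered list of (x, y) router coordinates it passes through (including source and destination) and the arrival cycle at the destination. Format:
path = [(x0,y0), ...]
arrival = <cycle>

path = [(6,5), (5,5), (4,5), (3,5), (2,5), (2,4), (2,3), (2,2), (2,1)]
arrival = 44

src (6,5)  cyc=20
W→(5,5)  cyc=23
W→(4,5)  cyc=26
W→(3,5)  cyc=29
W→(2,5)  cyc=32
S→(2,4)  cyc=35
S→(2,3)  cyc=38
S→(2,2)  cyc=41
S→(2,1)  cyc=44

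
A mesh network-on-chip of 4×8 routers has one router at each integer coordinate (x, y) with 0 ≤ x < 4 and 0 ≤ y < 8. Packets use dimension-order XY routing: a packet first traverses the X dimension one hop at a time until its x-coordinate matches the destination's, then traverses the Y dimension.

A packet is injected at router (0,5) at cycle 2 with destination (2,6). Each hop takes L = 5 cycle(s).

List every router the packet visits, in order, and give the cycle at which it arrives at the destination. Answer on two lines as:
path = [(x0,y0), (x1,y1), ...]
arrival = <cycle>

path = [(0,5), (1,5), (2,5), (2,6)]
arrival = 17

[0] x=0 y=5 t=2
[1] x=1 y=5 t=7 →E
[2] x=2 y=5 t=12 →E
[3] x=2 y=6 t=17 →N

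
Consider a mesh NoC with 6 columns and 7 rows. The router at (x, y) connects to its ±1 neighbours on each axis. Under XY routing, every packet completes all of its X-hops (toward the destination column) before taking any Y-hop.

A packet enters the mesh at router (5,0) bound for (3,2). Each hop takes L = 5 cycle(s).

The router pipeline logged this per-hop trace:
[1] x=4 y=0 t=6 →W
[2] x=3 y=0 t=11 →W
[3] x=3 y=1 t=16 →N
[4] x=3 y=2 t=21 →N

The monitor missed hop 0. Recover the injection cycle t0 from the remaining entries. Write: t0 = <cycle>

Hop 1 reached at cycle 6; hop k is at t0 + k·L.
So t0 = 6 − 1·5 = 1.

t0 = 1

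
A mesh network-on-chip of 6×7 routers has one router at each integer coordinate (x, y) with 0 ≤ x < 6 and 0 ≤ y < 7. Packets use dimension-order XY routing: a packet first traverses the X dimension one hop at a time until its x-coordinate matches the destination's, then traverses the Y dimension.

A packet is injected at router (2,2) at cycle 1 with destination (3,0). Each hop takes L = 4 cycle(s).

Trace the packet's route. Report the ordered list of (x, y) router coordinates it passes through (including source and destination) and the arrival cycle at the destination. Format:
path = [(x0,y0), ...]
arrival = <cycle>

path = [(2,2), (3,2), (3,1), (3,0)]
arrival = 13

t=1: at (2,2)
t=5: at (3,2) after E
t=9: at (3,1) after S
t=13: at (3,0) after S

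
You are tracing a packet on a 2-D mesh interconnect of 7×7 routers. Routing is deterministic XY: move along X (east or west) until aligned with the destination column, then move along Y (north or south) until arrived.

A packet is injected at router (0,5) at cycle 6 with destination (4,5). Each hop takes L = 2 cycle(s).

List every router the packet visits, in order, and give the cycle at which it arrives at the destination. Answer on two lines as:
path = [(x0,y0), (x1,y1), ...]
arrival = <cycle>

path = [(0,5), (1,5), (2,5), (3,5), (4,5)]
arrival = 14

t=6: at (0,5)
t=8: at (1,5) after E
t=10: at (2,5) after E
t=12: at (3,5) after E
t=14: at (4,5) after E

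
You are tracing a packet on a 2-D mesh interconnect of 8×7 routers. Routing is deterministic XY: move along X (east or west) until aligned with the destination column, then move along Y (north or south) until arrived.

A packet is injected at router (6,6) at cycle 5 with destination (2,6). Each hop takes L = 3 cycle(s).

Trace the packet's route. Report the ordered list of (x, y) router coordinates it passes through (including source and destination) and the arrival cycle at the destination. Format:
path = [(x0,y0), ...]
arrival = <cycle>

#0 — 6,6 | c5
#1 — 5,6 | c8 | W
#2 — 4,6 | c11 | W
#3 — 3,6 | c14 | W
#4 — 2,6 | c17 | W

path = [(6,6), (5,6), (4,6), (3,6), (2,6)]
arrival = 17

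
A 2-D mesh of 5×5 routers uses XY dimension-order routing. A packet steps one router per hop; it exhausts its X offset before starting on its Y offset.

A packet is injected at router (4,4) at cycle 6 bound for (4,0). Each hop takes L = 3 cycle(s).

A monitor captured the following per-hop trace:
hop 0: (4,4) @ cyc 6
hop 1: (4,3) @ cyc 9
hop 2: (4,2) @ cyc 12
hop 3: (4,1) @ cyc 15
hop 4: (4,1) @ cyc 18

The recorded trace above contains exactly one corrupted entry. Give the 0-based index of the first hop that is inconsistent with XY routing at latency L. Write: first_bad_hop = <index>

first_bad_hop = 4

check 1→ d=(0,-1) cyc+3: ok
check 2→ d=(0,-1) cyc+3: ok
check 3→ d=(0,-1) cyc+3: ok
check 4→ d=(0,0) cyc+3: BAD: non-unit step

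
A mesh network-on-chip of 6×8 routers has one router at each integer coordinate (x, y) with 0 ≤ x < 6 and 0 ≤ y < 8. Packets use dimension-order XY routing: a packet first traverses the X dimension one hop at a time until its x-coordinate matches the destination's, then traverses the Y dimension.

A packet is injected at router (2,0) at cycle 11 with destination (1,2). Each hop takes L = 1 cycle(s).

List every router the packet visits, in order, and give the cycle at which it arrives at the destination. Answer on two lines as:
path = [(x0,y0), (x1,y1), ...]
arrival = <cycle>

path = [(2,0), (1,0), (1,1), (1,2)]
arrival = 14

  0. router=(2,0) cycle=11 (inject)
  1. router=(1,0) cycle=12 dir=W
  2. router=(1,1) cycle=13 dir=N
  3. router=(1,2) cycle=14 dir=N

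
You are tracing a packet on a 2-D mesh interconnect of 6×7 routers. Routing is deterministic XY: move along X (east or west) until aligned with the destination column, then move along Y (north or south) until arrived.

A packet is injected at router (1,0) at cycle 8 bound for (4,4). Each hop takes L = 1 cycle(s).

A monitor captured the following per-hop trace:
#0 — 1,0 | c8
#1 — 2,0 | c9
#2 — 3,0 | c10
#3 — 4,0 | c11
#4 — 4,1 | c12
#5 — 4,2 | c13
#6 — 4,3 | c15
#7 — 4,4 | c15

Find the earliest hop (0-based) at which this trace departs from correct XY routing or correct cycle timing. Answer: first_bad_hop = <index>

hop 1: step (+1,+0), +1 cyc — ok
hop 2: step (+1,+0), +1 cyc — ok
hop 3: step (+1,+0), +1 cyc — ok
hop 4: step (+0,+1), +1 cyc — ok
hop 5: step (+0,+1), +1 cyc — ok
hop 6: step (+0,+1), +2 cyc — BAD: Δcyc=2≠L

first_bad_hop = 6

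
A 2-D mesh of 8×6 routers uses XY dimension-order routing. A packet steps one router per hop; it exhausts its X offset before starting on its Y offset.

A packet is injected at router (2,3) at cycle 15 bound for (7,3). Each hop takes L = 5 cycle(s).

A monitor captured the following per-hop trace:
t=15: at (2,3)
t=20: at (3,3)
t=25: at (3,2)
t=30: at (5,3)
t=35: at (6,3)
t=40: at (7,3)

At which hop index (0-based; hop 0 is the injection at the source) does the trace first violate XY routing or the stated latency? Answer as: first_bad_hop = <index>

first_bad_hop = 2

  1: Δx=+1 Δy=+0 Δt=5 [ok]
  2: Δx=+0 Δy=-1 Δt=5 [BAD: Y-move but x=3≠7]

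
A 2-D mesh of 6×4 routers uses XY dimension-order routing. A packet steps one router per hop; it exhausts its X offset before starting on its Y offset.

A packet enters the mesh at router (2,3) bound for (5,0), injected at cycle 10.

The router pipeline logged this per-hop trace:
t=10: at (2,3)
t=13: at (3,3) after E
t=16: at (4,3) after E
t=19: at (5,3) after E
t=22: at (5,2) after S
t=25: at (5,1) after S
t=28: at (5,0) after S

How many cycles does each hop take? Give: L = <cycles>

L = 3

Between hops 0 and 1 the cycle counter advances 13 − 10 = 3.
Each hop adds L, hence L = 3.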